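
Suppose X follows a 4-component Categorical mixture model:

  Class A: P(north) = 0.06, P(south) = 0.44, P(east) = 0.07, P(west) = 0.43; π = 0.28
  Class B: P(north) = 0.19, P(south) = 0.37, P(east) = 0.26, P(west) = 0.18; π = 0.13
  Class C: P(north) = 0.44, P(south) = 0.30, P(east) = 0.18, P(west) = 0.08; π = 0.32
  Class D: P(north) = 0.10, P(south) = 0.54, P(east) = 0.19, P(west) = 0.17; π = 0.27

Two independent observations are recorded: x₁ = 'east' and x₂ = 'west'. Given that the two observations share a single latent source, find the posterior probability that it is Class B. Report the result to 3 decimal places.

0.219

The responsibility of component k is P(Z=k) f_k(x) divided by Σ_j P(Z=j) f_j(x).
Since both observations come from the same component, the likelihood for component k is f_k(x₁)·f_k(x₂).
  L_A = [P(east | comp) = 0.07] × [0.43] = 0.0301
  L_B = [P(east | comp) = 0.26] × [0.18] = 0.0468
  L_C = [P(east | comp) = 0.18] × [0.08] = 0.0144
  L_D = [P(east | comp) = 0.19] × [0.17] = 0.0323
Prior × likelihood for each component:
  P(Z=A)·L_A = 0.28 × 0.0301 = 0.008428
  P(Z=B)·L_B = 0.13 × 0.0468 = 0.006084
  P(Z=C)·L_C = 0.32 × 0.0144 = 0.004608
  P(Z=D)·L_D = 0.27 × 0.0323 = 0.008721
Denominator: 0.008428 + 0.006084 + 0.004608 + 0.008721 = 0.027841
P(Class B | data) = 0.006084 / 0.027841 ≈ 0.219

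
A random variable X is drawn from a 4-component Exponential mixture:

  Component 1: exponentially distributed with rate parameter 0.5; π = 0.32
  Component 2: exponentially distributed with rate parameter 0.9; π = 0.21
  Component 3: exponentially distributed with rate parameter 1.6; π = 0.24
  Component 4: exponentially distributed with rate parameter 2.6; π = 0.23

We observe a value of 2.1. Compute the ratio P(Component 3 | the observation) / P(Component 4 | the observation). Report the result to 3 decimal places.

5.244

Only the two components matter; the odds are (w_i f_i(x)) / (w_j f_j(x)).
Component likelihoods at x = 2.1:
  L_1 = 0.5·e^(−0.5·2.1) = 0.5·e^(−1.0500) = 0.174969
  L_2 = 0.9·e^(−0.9·2.1) = 0.9·e^(−1.8900) = 0.135965
  L_3 = 1.6·e^(−1.6·2.1) = 1.6·e^(−3.3600) = 0.0555764
  L_4 = 2.6·e^(−2.6·2.1) = 2.6·e^(−5.4600) = 0.0110592
0.0133383 / 0.00254363 ≈ 5.244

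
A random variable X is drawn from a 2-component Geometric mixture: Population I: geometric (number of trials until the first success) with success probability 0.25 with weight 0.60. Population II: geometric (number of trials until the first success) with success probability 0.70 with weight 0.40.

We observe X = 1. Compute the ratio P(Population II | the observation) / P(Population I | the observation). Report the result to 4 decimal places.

1.8667

The posterior odds equal the prior odds times the likelihood ratio: (w_i/w_j)·(f_i(x)/f_j(x)).
Geometric probabilities:
  p_I = 0.25·(1−0.25)^0 = 0.25·1 = 0.25
  p_II = 0.70·(1−0.70)^0 = 0.70·1 = 0.7
Posterior odds = (w_II·p_II) / (w_I·p_I) = (0.40·0.7) / (0.60·0.25) = 0.28 / 0.15 ≈ 1.8667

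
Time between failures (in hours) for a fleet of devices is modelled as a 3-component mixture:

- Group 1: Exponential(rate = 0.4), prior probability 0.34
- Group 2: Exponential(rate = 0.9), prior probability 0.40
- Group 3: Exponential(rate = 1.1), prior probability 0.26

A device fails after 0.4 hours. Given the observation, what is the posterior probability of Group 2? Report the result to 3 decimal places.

0.456

P(component k | x) = π_k·f_k(x) / marginal(x), where marginal(x) = Σ_j π_j·f_j(x).
Evaluate each component's likelihood at the observed value:
  f_1 = 0.340858
  f_2 = 0.627909
  f_3 = 0.70844
Weight by the priors:
  π_1·f_1 = 0.34 × 0.340858 = 0.115892
  π_2·f_2 = 0.40 × 0.627909 = 0.251163
  π_3·f_3 = 0.26 × 0.70844 = 0.184194
Normaliser: 0.115892 + 0.251163 + 0.184194 = 0.551249
Responsibility of Group 2: 0.251163 / 0.551249 ≈ 0.456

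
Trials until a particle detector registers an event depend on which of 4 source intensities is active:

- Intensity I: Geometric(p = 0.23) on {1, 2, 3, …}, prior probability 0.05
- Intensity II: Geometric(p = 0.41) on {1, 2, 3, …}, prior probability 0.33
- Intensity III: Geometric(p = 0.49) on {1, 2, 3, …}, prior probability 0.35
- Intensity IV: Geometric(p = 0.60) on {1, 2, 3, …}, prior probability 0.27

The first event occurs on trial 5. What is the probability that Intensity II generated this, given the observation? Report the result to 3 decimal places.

Apply Bayes' rule: the posterior for each component is proportional to its prior times its likelihood at x.
Evaluate each component's likelihood at the observed value:
  p_I = 0.080852
  p_II = 0.0496812
  p_III = 0.0331495
  p_IV = 0.01536
Unnormalised posteriors:
  π_I·p_I = 0.05 × 0.080852 = 0.0040426
  π_II·p_II = 0.33 × 0.0496812 = 0.0163948
  π_III·p_III = 0.35 × 0.0331495 = 0.0116023
  π_IV·p_IV = 0.27 × 0.01536 = 0.0041472
Denominator: 0.0040426 + 0.0163948 + 0.0116023 + 0.0041472 = 0.0361869
Responsibility of Intensity II: 0.0163948 / 0.0361869 ≈ 0.453

0.453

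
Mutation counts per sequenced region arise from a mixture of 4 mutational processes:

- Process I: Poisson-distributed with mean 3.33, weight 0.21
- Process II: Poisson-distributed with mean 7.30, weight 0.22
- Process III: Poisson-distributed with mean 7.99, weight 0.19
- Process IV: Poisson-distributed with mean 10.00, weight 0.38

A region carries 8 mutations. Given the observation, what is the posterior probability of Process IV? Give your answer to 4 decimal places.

0.4201

Apply Bayes' rule: the posterior for each component is proportional to its prior times its likelihood at x.
Component likelihoods at x = 8 mutations:
  p_I = 0.0134225
  p_II = 0.135118
  p_III = 0.139586
  p_IV = 0.112599
Unnormalised posteriors:
  P(Z=I)·p_I = 0.21 × 0.0134225 = 0.00281872
  P(Z=II)·p_II = 0.22 × 0.135118 = 0.0297259
  P(Z=III)·p_III = 0.19 × 0.139586 = 0.0265213
  P(Z=IV)·p_IV = 0.38 × 0.112599 = 0.0427876
Evidence: 0.00281872 + 0.0297259 + 0.0265213 + 0.0427876 = 0.101854
Responsibility of Process IV: 0.0427876 / 0.101854 ≈ 0.4201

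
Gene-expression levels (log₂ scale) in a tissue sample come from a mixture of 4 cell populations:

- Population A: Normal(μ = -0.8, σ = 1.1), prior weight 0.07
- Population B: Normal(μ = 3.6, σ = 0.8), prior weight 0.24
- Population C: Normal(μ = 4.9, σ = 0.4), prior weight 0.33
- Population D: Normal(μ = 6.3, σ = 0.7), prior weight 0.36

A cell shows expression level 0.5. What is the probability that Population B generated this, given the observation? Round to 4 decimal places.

0.0052

Apply Bayes' rule: the posterior for each component is proportional to its prior times its likelihood at x.
Evaluate each component's likelihood at the observed value:
  p_A = (1/(1.1·√(2π)))·exp(−(0.5−-0.8)²/(2·1.1²)) = 0.362675·exp(-0.69835) = 0.180397
  p_B = (1/(0.8·√(2π)))·exp(−(0.5−3.6)²/(2·0.8²)) = 0.498678·exp(-7.50781) = 0.000273665
  p_C = (1/(0.4·√(2π)))·exp(−(0.5−4.9)²/(2·0.4²)) = 0.997356·exp(-60.50000) = 5.29705e-27
  p_D = (1/(0.7·√(2π)))·exp(−(0.5−6.3)²/(2·0.7²)) = 0.569918·exp(-34.32653) = 7.04676e-16
Unnormalised posteriors:
  π_A·p_A = 0.07 × 0.180397 = 0.0126278
  π_B·p_B = 0.24 × 0.000273665 = 6.56795e-05
  π_C·p_C = 0.33 × 5.29705e-27 = 1.74803e-27
  π_D·p_D = 0.36 × 7.04676e-16 = 2.53683e-16
Normaliser: 0.0126278 + 6.56795e-05 + 1.74803e-27 + 2.53683e-16 = 0.0126935
Responsibility of Population B: 6.56795e-05 / 0.0126935 ≈ 0.0052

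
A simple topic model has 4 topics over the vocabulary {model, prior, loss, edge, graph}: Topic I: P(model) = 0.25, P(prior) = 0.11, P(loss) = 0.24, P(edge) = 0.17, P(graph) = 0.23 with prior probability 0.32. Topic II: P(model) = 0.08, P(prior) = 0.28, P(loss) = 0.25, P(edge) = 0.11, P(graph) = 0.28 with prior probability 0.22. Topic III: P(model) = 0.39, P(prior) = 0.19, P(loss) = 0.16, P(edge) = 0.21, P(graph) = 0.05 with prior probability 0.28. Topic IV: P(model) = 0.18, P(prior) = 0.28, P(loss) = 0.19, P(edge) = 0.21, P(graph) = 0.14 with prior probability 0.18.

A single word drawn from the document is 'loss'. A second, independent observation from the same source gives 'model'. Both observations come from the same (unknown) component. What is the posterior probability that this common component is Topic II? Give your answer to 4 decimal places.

0.0932

Apply Bayes' rule: the posterior for each component is proportional to its prior times its likelihood at x.
Since both observations come from the same component, the likelihood for component k is f_k(x₁)·f_k(x₂).
  p_I = [P(loss | comp) = 0.24] × [0.25] = 0.06
  p_II = [P(loss | comp) = 0.25] × [0.08] = 0.02
  p_III = [P(loss | comp) = 0.16] × [0.39] = 0.0624
  p_IV = [P(loss | comp) = 0.19] × [0.18] = 0.0342
Weight by the priors:
  P(Z=I)·p_I = 0.32 × 0.06 = 0.0192
  P(Z=II)·p_II = 0.22 × 0.02 = 0.0044
  P(Z=III)·p_III = 0.28 × 0.0624 = 0.017472
  P(Z=IV)·p_IV = 0.18 × 0.0342 = 0.006156
Marginal: 0.0192 + 0.0044 + 0.017472 + 0.006156 = 0.047228
Responsibility of Topic II: 0.0044 / 0.047228 ≈ 0.0932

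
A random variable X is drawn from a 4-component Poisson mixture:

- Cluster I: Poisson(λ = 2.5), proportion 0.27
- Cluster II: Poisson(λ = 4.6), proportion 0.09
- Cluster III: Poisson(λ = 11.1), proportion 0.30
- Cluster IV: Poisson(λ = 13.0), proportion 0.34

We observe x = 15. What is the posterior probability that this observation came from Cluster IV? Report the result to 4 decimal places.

Posterior ∝ prior × likelihood, so P(k | x) ∝ P(Z=k) f_k(x); normalise over all components.
Evaluate each component's likelihood at the observed value:
  f_I = e^(−2.5)·2.5^15/15! = 5.84607e-08
  f_II = e^(−4.6)·4.6^15/15! = 6.71604e-05
  f_III = e^(−11.1)·11.1^15/15! = 0.0552938
  f_IV = e^(−13.0)·13.0^15/15! = 0.0884754
Multiply by the mixture weights:
  P(Z=I)·f_I = 0.27 × 5.84607e-08 = 1.57844e-08
  P(Z=II)·f_II = 0.09 × 6.71604e-05 = 6.04444e-06
  P(Z=III)·f_III = 0.30 × 0.0552938 = 0.0165881
  P(Z=IV)·f_IV = 0.34 × 0.0884754 = 0.0300816
Sum: 1.57844e-08 + 6.04444e-06 + 0.0165881 + 0.0300816 = 0.0466758
P(Cluster IV | x) ≈ 0.6445

0.6445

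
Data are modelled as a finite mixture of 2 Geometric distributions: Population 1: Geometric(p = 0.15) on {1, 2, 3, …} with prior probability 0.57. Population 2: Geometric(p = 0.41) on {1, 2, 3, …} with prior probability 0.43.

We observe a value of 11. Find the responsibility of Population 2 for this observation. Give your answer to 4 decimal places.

By Bayes' theorem, P(k | x) = w_k f_k(x) / Σ_j w_j f_j(x).
Evaluate each component's likelihood at the observed value:
  p_1 = 0.0295312
  p_2 = 0.00209558
Unnormalised posteriors:
  w_1·p_1 = 0.57 × 0.0295312 = 0.0168328
  w_2·p_2 = 0.43 × 0.00209558 = 0.000901099
Sum: 0.0168328 + 0.000901099 = 0.0177339
So the posterior for Population 2 is 0.000901099 / 0.0177339 ≈ 0.0508.

0.0508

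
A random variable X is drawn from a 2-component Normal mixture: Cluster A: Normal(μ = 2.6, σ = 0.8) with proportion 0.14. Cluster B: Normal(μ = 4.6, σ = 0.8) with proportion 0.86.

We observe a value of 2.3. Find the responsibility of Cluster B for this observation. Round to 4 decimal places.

0.0956

The responsibility of component k is π_k f_k(x) divided by Σ_j π_j f_j(x).
Normal densities:
  p_A = (1/(0.8·√(2π)))·exp(−(2.3−2.6)²/(2·0.8²)) = 0.498678·exp(-0.07031) = 0.464819
  p_B = (1/(0.8·√(2π)))·exp(−(2.3−4.6)²/(2·0.8²)) = 0.498678·exp(-4.13281) = 0.00799765
Multiply by the mixture weights:
  π_A·p_A = 0.14 × 0.464819 = 0.0650746
  π_B·p_B = 0.86 × 0.00799765 = 0.00687798
Evidence: 0.0650746 + 0.00687798 = 0.0719526
P(Cluster B | 2.3) ≈ 0.0956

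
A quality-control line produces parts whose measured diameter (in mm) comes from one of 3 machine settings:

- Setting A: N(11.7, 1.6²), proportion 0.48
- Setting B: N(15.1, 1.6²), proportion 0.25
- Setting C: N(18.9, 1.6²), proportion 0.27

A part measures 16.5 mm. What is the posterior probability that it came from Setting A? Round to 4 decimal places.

Posterior ∝ prior × likelihood, so P(k | x) ∝ P(Z=k) f_k(x); normalise over all components.
Component likelihoods at x = 16.5 mm:
  f_A = (1/(1.6·√(2π)))·exp(−(16.5−11.7)²/(2·1.6²)) = 0.249339·exp(-4.50000) = 0.00276991
  f_B = (1/(1.6·√(2π)))·exp(−(16.5−15.1)²/(2·1.6²)) = 0.249339·exp(-0.38281) = 0.170034
  f_C = (1/(1.6·√(2π)))·exp(−(16.5−18.9)²/(2·1.6²)) = 0.249339·exp(-1.12500) = 0.0809485
Unnormalised posteriors:
  P(Z=A)·f_A = 0.48 × 0.00276991 = 0.00132955
  P(Z=B)·f_B = 0.25 × 0.170034 = 0.0425086
  P(Z=C)·f_C = 0.27 × 0.0809485 = 0.0218561
Evidence: 0.00132955 + 0.0425086 + 0.0218561 = 0.0656942
So the posterior for Setting A is 0.00132955 / 0.0656942 ≈ 0.0202.

0.0202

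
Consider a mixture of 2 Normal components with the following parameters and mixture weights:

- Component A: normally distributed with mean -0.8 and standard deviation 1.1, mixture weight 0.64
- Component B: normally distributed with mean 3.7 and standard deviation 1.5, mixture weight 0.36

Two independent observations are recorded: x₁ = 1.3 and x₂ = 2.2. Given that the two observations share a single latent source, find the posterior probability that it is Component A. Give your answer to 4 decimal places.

0.0714

By Bayes' theorem, P(k | x) = π_k f_k(x) / Σ_j π_j f_j(x).
Since both observations come from the same component, the likelihood for component k is f_k(x₁)·f_k(x₂).
  f_A = [(1/(1.1·√(2π)))·exp(−(1.3−-0.8)²/(2·1.1²)) = 0.362675·exp(-1.82231) = 0.0586268] × [0.00879777] = 0.000515785
  f_B = [(1/(1.5·√(2π)))·exp(−(1.3−3.7)²/(2·1.5²)) = 0.265962·exp(-1.28000) = 0.0739472] × [0.161314] = 0.0119287
Prior × likelihood for each component:
  π_A·f_A = 0.64 × 0.000515785 = 0.000330103
  π_B·f_B = 0.36 × 0.0119287 = 0.00429434
Normaliser: 0.000330103 + 0.00429434 = 0.00462444
P(Component A | x₁, x₂) = 0.000330103 / 0.00462444 ≈ 0.0714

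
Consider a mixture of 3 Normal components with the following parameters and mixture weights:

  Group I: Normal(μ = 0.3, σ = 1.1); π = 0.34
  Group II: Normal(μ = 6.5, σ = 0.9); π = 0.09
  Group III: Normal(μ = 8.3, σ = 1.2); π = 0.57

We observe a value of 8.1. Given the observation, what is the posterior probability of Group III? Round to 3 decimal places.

Posterior ∝ prior × likelihood, so P(k | x) ∝ w_k f_k(x); normalise over all components.
Evaluate each component's likelihood at the observed value:
  f_I = 4.37662e-12
  f_II = 0.0912799
  f_III = 0.327866
Prior × likelihood for each component:
  w_I·f_I = 0.34 × 4.37662e-12 = 1.48805e-12
  w_II·f_II = 0.09 × 0.0912799 = 0.00821519
  w_III·f_III = 0.57 × 0.327866 = 0.186884
Denominator: 1.48805e-12 + 0.00821519 + 0.186884 = 0.195099
So the posterior for Group III is 0.186884 / 0.195099 ≈ 0.958.

0.958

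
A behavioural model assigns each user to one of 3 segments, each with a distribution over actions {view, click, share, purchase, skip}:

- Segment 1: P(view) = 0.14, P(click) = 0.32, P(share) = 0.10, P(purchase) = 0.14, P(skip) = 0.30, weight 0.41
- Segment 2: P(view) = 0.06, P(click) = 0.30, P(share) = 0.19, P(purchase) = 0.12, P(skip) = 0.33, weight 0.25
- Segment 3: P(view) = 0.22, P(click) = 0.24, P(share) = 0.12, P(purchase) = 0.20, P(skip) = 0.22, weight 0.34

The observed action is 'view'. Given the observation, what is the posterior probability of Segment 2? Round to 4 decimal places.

0.1019

Posterior ∝ prior × likelihood, so P(k | x) ∝ w_k f_k(x); normalise over all components.
Evaluate each component's likelihood at the observed value:
  f_1 = P(view | comp) = 0.14
  f_2 = P(view | comp) = 0.06
  f_3 = P(view | comp) = 0.22
Unnormalised posteriors:
  w_1·f_1 = 0.41 × 0.14 = 0.0574
  w_2·f_2 = 0.25 × 0.06 = 0.015
  w_3·f_3 = 0.34 × 0.22 = 0.0748
Evidence: 0.0574 + 0.015 + 0.0748 = 0.1472
P(Segment 2 | x) = 0.015 / 0.1472 ≈ 0.1019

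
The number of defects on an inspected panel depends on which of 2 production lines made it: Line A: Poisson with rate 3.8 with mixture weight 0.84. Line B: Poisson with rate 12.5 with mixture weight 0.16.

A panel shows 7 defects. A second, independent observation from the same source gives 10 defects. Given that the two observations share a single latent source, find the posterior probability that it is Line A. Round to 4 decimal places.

P(component k | x) = π_k·f_k(x) / marginal(x), where marginal(x) = Σ_j π_j·f_j(x).
Since both observations come from the same component, the likelihood for component k is f_k(x₁)·f_k(x₂).
  L_A = [e^(−3.8)·3.8^7/7! = 0.050785] × [0.00387038] = 0.000196557
  L_B = [e^(−12.5)·12.5^7/7! = 0.0352581] × [0.0956436] = 0.00337221
Multiply by the mixture weights:
  π_A·L_A = 0.84 × 0.000196557 = 0.000165108
  π_B·L_B = 0.16 × 0.00337221 = 0.000539554
Marginal: 0.000165108 + 0.000539554 = 0.000704662
So the posterior for Line A is 0.000165108 / 0.000704662 ≈ 0.2343.

0.2343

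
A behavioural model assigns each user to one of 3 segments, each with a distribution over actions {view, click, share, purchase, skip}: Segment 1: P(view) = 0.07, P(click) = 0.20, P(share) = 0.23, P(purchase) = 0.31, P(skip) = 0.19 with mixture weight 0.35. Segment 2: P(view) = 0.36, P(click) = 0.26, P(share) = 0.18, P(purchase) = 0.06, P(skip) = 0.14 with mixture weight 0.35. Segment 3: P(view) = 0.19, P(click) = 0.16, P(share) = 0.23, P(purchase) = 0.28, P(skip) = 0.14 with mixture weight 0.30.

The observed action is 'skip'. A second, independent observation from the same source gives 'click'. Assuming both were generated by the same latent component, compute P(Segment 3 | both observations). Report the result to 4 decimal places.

By Bayes' theorem, P(k | x) = w_k f_k(x) / Σ_j w_j f_j(x).
Since both observations come from the same component, the likelihood for component k is f_k(x₁)·f_k(x₂).
  f_1 = [P(skip | comp) = 0.19] × [0.2] = 0.038
  f_2 = [P(skip | comp) = 0.14] × [0.26] = 0.0364
  f_3 = [P(skip | comp) = 0.14] × [0.16] = 0.0224
Prior × likelihood for each component:
  w_1·f_1 = 0.35 × 0.038 = 0.0133
  w_2·f_2 = 0.35 × 0.0364 = 0.01274
  w_3·f_3 = 0.30 × 0.0224 = 0.00672
Normaliser: 0.0133 + 0.01274 + 0.00672 = 0.03276
P(Segment 3 | x) ≈ 0.2051

0.2051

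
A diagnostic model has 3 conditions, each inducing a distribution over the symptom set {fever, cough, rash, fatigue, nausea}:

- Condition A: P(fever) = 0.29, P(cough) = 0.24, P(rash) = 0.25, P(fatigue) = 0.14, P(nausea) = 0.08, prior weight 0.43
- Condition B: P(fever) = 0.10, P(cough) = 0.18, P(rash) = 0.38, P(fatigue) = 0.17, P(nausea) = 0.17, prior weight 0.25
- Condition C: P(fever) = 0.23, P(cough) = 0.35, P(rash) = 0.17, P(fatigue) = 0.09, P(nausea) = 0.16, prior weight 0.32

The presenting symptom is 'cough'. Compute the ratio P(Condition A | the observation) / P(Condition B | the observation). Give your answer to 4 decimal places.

Posterior odds = (w_i f_i(x)) / (w_j f_j(x)); the normalising sum cancels.
Evaluate each component's likelihood at the observed value:
  f_A = P(cough | comp) = 0.24
  f_B = P(cough | comp) = 0.18
  f_C = P(cough | comp) = 0.35
0.1032 / 0.045 ≈ 2.2933

2.2933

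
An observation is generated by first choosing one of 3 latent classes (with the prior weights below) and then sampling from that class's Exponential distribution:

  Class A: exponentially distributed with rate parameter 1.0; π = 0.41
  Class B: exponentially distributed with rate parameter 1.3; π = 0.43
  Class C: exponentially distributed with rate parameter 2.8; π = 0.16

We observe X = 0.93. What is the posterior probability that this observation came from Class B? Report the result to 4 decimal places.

0.4612

P(component k | x) = w_k·f_k(x) / marginal(x), where marginal(x) = Σ_j w_j·f_j(x).
Evaluate each component's likelihood at the observed value:
  L_A = 0.394554
  L_B = 0.388044
  L_C = 0.207136
Weight by the priors:
  w_A·L_A = 0.41 × 0.394554 = 0.161767
  w_B·L_B = 0.43 × 0.388044 = 0.166859
  w_C·L_C = 0.16 × 0.207136 = 0.0331417
Sum: 0.161767 + 0.166859 + 0.0331417 = 0.361768
P(Class B | x) ≈ 0.4612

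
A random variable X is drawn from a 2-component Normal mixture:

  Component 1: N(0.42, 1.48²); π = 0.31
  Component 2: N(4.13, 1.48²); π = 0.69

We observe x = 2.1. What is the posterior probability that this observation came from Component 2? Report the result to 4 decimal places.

0.6233

By Bayes' theorem, P(k | x) = π_k f_k(x) / Σ_j π_j f_j(x).
Evaluate each component's likelihood at the observed value:
  f_1 = (1/(1.48·√(2π)))·exp(−(2.1−0.42)²/(2·1.48²)) = 0.269556·exp(-0.64427) = 0.14153
  f_2 = (1/(1.48·√(2π)))·exp(−(2.1−4.13)²/(2·1.48²)) = 0.269556·exp(-0.94067) = 0.105225
Unnormalised posteriors:
  π_1·f_1 = 0.31 × 0.14153 = 0.0438742
  π_2·f_2 = 0.69 × 0.105225 = 0.0726053
Marginal: 0.0438742 + 0.0726053 = 0.116479
So the posterior for Component 2 is 0.0726053 / 0.116479 ≈ 0.6233.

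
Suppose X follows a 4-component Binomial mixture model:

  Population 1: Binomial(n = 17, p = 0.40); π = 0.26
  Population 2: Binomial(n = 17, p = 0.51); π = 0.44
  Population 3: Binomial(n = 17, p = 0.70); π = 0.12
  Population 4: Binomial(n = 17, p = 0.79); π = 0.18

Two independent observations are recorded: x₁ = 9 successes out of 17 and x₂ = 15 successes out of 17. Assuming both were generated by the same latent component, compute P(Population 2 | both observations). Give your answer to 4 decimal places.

The responsibility of component k is P(Z=k) f_k(x) divided by Σ_j P(Z=j) f_j(x).
Since both observations come from the same component, the likelihood for component k is f_k(x₁)·f_k(x₂).
  f_1 = [C(17,9)·0.40^9·0.60^8 = 24310·0.000262144·0.0167962 = 0.107037] × [5.25704e-05] = 5.62699e-06
  f_2 = [C(17,9)·0.51^9·0.49^8 = 24310·0.00233417·0.00332329 = 0.188575] × [0.00134117] = 0.000252912
  f_3 = [C(17,9)·0.70^9·0.30^8 = 24310·0.0403536·6.561e-05 = 0.0643632] × [0.0581102] = 0.00374015
  f_4 = [C(17,9)·0.79^9·0.21^8 = 24310·0.119852·3.78229e-06 = 0.01102] × [0.174737] = 0.0019256
Prior × likelihood for each component:
  P(Z=1)·f_1 = 0.26 × 5.62699e-06 = 1.46302e-06
  P(Z=2)·f_2 = 0.44 × 0.000252912 = 0.000111281
  P(Z=3)·f_3 = 0.12 × 0.00374015 = 0.000448818
  P(Z=4)·f_4 = 0.18 × 0.0019256 = 0.000346609
Marginal: 1.46302e-06 + 0.000111281 + 0.000448818 + 0.000346609 = 0.000908171
So the posterior for Population 2 is 0.000111281 / 0.000908171 ≈ 0.1225.

0.1225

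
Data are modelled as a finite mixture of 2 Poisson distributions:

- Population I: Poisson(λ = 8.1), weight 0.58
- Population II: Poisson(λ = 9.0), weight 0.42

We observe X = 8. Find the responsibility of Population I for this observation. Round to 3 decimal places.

0.594

Posterior ∝ prior × likelihood, so P(k | x) ∝ π_k f_k(x); normalise over all components.
Component likelihoods at x = 8:
  p_I = e^(−8.1)·8.1^8/8! = 0.1395
  p_II = e^(−9.0)·9.0^8/8! = 0.131756
Prior × likelihood for each component:
  π_I·p_I = 0.58 × 0.1395 = 0.08091
  π_II·p_II = 0.42 × 0.131756 = 0.0553374
Denominator: 0.08091 + 0.0553374 = 0.136247
P(Population I | the observation) ≈ 0.594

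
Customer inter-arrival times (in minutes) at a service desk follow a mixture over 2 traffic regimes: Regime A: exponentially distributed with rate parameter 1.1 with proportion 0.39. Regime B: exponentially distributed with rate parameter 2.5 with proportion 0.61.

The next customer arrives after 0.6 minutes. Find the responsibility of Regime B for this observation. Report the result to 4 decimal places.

The responsibility of component k is P(Z=k) f_k(x) divided by Σ_j P(Z=j) f_j(x).
Exponential densities:
  L_A = 1.1·e^(−1.1·0.6) = 1.1·e^(−0.6600) = 0.568536
  L_B = 2.5·e^(−2.5·0.6) = 2.5·e^(−1.5000) = 0.557825
Weight by the priors:
  P(Z=A)·L_A = 0.39 × 0.568536 = 0.221729
  P(Z=B)·L_B = 0.61 × 0.557825 = 0.340273
Evidence: 0.221729 + 0.340273 = 0.562003
P(Regime B | 0.6 minutes) ≈ 0.6055

0.6055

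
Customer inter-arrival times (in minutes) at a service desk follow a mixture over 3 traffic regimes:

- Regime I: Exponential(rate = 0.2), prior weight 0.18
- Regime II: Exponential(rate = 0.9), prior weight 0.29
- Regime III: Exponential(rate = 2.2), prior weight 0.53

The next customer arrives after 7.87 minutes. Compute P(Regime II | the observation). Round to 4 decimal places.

0.0285

Apply Bayes' rule: the posterior for each component is proportional to its prior times its likelihood at x.
Exponential densities:
  L_I = 0.0414429
  L_II = 0.000755326
  L_III = 6.65347e-08
Unnormalised posteriors:
  π_I·L_I = 0.18 × 0.0414429 = 0.00745973
  π_II·L_II = 0.29 × 0.000755326 = 0.000219045
  π_III·L_III = 0.53 × 6.65347e-08 = 3.52634e-08
Sum: 0.00745973 + 0.000219045 + 3.52634e-08 = 0.00767881
P(Regime II | 7.87 minutes) ≈ 0.0285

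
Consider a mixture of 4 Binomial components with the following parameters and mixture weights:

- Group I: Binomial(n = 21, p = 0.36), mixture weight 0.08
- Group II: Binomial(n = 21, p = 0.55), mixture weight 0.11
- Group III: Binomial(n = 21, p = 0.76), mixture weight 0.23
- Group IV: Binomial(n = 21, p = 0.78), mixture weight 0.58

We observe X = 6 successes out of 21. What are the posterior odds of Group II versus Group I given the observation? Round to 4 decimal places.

Since P(k|x) ∝ w_k f_k(x), the posterior odds are w_i f_i(x) / (w_j f_j(x)).
Component likelihoods at x = 6 successes out of 21:
  p_I = C(21,6)·0.36^6·0.64^15 = 54264·0.00217678·0.00123794 = 0.146227
  p_II = C(21,6)·0.55^6·0.45^15 = 54264·0.0276806·6.2833e-06 = 0.00943791
  p_III = C(21,6)·0.76^6·0.24^15 = 54264·0.1927·5.04857e-10 = 5.27913e-06
  p_IV = C(21,6)·0.78^6·0.22^15 = 54264·0.2252·1.3688e-10 = 1.67271e-06
Odds = (0.11/0.08) × (0.00943791/0.146227) = 1.375 × 0.064543 ≈ 0.0887

0.0887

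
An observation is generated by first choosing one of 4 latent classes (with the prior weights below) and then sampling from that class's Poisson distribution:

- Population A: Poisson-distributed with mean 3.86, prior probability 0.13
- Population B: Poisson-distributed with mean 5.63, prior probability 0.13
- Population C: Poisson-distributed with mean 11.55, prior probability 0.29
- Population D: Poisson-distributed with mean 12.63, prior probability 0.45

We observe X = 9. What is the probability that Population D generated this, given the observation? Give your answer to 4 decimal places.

0.4734

P(component k | x) = w_k·f_k(x) / marginal(x), where marginal(x) = Σ_j w_j·f_j(x).
Component likelihoods at x = 9:
  f_A = e^(−3.86)·3.86^9/9! = 0.0110445
  f_B = e^(−5.63)·5.63^9/9! = 0.0561998
  f_C = e^(−11.55)·11.55^9/9! = 0.0971345
  f_D = e^(−12.63)·12.63^9/9! = 0.0737442
Multiply by the mixture weights:
  w_A·f_A = 0.13 × 0.0110445 = 0.00143578
  w_B·f_B = 0.13 × 0.0561998 = 0.00730597
  w_C·f_C = 0.29 × 0.0971345 = 0.028169
  w_D·f_D = 0.45 × 0.0737442 = 0.0331849
Normaliser: 0.00143578 + 0.00730597 + 0.028169 + 0.0331849 = 0.0700956
P(Population D | x) = 0.0331849 / 0.0700956 ≈ 0.4734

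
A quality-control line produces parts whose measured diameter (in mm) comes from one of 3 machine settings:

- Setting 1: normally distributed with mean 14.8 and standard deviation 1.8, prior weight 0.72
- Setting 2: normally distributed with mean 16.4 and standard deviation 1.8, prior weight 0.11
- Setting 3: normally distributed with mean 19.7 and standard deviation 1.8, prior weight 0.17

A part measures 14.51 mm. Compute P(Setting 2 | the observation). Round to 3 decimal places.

0.082

By Bayes' theorem, P(k | x) = π_k f_k(x) / Σ_j π_j f_j(x).
Evaluate each component's likelihood at the observed value:
  L_1 = (1/(1.8·√(2π)))·exp(−(14.51−14.8)²/(2·1.8²)) = 0.221635·exp(-0.01298) = 0.218777
  L_2 = (1/(1.8·√(2π)))·exp(−(14.51−16.4)²/(2·1.8²)) = 0.221635·exp(-0.55125) = 0.127712
  L_3 = (1/(1.8·√(2π)))·exp(−(14.51−19.7)²/(2·1.8²)) = 0.221635·exp(-4.15681) = 0.00347024
Unnormalised posteriors:
  π_1·L_1 = 0.72 × 0.218777 = 0.157519
  π_2·L_2 = 0.11 × 0.127712 = 0.0140484
  π_3·L_3 = 0.17 × 0.00347024 = 0.000589941
Marginal: 0.157519 + 0.0140484 + 0.000589941 = 0.172158
Responsibility of Setting 2: 0.0140484 / 0.172158 ≈ 0.082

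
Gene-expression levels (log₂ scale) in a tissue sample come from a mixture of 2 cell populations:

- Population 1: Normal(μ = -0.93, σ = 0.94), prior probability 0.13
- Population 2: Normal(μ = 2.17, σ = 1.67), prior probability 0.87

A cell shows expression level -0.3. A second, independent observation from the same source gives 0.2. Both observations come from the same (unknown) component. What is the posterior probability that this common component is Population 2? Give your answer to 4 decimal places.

Apply Bayes' rule: the posterior for each component is proportional to its prior times its likelihood at x.
Since both observations come from the same component, the likelihood for component k is f_k(x₁)·f_k(x₂).
  p_1 = [(1/(0.94·√(2π)))·exp(−(-0.3−-0.93)²/(2·0.94²)) = 0.424407·exp(-0.22459) = 0.339034] × [0.206054] = 0.0698591
  p_2 = [(1/(1.67·√(2π)))·exp(−(-0.3−2.17)²/(2·1.67²)) = 0.238888·exp(-1.09378) = 0.0800147] × [0.11913] = 0.00953217
Weight by the priors:
  π_1·p_1 = 0.13 × 0.0698591 = 0.00908169
  π_2·p_2 = 0.87 × 0.00953217 = 0.00829299
Sum: 0.00908169 + 0.00829299 = 0.0173747
P(Population 2 | data) = 0.00829299 / 0.0173747 ≈ 0.4773

0.4773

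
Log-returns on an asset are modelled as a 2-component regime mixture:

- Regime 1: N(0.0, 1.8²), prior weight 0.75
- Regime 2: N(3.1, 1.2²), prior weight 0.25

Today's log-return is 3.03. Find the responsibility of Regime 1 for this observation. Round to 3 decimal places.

Apply Bayes' rule: the posterior for each component is proportional to its prior times its likelihood at x.
Component likelihoods at x = 3.03:
  f_1 = (1/(1.8·√(2π)))·exp(−(3.03−0.0)²/(2·1.8²)) = 0.221635·exp(-1.41681) = 0.0537436
  f_2 = (1/(1.2·√(2π)))·exp(−(3.03−3.1)²/(2·1.2²)) = 0.332452·exp(-0.00170) = 0.331887
Prior × likelihood for each component:
  π_1·f_1 = 0.75 × 0.0537436 = 0.0403077
  π_2·f_2 = 0.25 × 0.331887 = 0.0829717
Sum: 0.0403077 + 0.0829717 = 0.123279
P(Regime 1 | x) ≈ 0.327

0.327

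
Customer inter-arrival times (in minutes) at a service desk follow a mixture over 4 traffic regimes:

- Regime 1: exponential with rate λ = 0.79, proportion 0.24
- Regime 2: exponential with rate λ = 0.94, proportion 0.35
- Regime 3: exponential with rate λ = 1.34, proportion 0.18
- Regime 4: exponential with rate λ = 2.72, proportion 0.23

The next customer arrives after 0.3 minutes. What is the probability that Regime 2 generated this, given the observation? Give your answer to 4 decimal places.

0.2969

P(component k | x) = π_k·f_k(x) / marginal(x), where marginal(x) = Σ_j π_j·f_j(x).
Exponential densities:
  f_1 = 0.623303
  f_2 = 0.709017
  f_3 = 0.896434
  f_4 = 1.20278
Weight by the priors:
  π_1·f_1 = 0.24 × 0.623303 = 0.149593
  π_2·f_2 = 0.35 × 0.709017 = 0.248156
  π_3·f_3 = 0.18 × 0.896434 = 0.161358
  π_4·f_4 = 0.23 × 1.20278 = 0.276638
Evidence: 0.149593 + 0.248156 + 0.161358 + 0.276638 = 0.835745
P(Regime 2 | 0.3 minutes) ≈ 0.2969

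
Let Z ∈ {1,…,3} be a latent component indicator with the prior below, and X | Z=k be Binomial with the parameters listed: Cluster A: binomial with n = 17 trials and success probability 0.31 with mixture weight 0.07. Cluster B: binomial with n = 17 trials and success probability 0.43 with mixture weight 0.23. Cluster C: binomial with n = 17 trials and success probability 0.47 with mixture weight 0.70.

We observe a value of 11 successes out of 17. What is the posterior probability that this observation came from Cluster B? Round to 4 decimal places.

0.1598

By Bayes' theorem, P(k | x) = π_k f_k(x) / Σ_j π_j f_j(x).
Component likelihoods at x = 11 successes out of 17:
  p_A = 0.00339354
  p_B = 0.0394441
  p_C = 0.0678128
Multiply by the mixture weights:
  π_A·p_A = 0.07 × 0.00339354 = 0.000237548
  π_B·p_B = 0.23 × 0.0394441 = 0.00907215
  π_C·p_C = 0.70 × 0.0678128 = 0.047469
Denominator: 0.000237548 + 0.00907215 + 0.047469 = 0.0567787
P(Cluster B | data) ≈ 0.1598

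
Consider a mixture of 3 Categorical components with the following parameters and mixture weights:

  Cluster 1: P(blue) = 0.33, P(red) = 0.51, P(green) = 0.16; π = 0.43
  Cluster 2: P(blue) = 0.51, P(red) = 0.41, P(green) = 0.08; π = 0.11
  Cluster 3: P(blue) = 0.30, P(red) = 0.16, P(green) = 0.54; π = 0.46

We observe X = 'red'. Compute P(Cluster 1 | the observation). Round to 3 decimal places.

0.649

Apply Bayes' rule: the posterior for each component is proportional to its prior times its likelihood at x.
Component likelihoods at x = 'red':
  f_1 = 0.51
  f_2 = 0.41
  f_3 = 0.16
Unnormalised posteriors:
  π_1·f_1 = 0.43 × 0.51 = 0.2193
  π_2·f_2 = 0.11 × 0.41 = 0.0451
  π_3·f_3 = 0.46 × 0.16 = 0.0736
Marginal: 0.2193 + 0.0451 + 0.0736 = 0.338
Responsibility of Cluster 1: 0.2193 / 0.338 ≈ 0.649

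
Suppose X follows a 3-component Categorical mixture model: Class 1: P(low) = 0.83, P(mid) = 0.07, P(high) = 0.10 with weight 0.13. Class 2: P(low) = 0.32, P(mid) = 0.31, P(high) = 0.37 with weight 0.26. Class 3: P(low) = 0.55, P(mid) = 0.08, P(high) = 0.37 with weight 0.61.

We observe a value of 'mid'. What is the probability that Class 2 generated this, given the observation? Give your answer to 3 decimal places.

P(component k | x) = w_k·f_k(x) / marginal(x), where marginal(x) = Σ_j w_j·f_j(x).
Evaluate each component's likelihood at the observed value:
  L_1 = 0.07
  L_2 = 0.31
  L_3 = 0.08
Unnormalised posteriors:
  w_1·L_1 = 0.13 × 0.07 = 0.0091
  w_2·L_2 = 0.26 × 0.31 = 0.0806
  w_3·L_3 = 0.61 × 0.08 = 0.0488
Denominator: 0.0091 + 0.0806 + 0.0488 = 0.1385
P(Class 2 | data) = 0.0806 / 0.1385 ≈ 0.582

0.582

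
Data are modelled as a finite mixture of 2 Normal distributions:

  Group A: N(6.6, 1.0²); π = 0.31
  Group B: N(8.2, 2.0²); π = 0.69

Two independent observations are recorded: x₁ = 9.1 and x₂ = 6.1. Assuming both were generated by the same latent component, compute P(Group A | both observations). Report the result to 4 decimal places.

0.1180

By Bayes' theorem, P(k | x) = π_k f_k(x) / Σ_j π_j f_j(x).
Since both observations come from the same component, the likelihood for component k is f_k(x₁)·f_k(x₂).
  f_A = [(1/(1.0·√(2π)))·exp(−(9.1−6.6)²/(2·1.0²)) = 0.398942·exp(-3.12500) = 0.0175283] × [0.352065] = 0.00617111
  f_B = [(1/(2.0·√(2π)))·exp(−(9.1−8.2)²/(2·2.0²)) = 0.199471·exp(-0.10125) = 0.180263] × [0.114941] = 0.0207197
Unnormalised posteriors:
  π_A·f_A = 0.31 × 0.00617111 = 0.00191304
  π_B·f_B = 0.69 × 0.0207197 = 0.0142966
Normaliser: 0.00191304 + 0.0142966 = 0.0162096
So the posterior for Group A is 0.00191304 / 0.0162096 ≈ 0.1180.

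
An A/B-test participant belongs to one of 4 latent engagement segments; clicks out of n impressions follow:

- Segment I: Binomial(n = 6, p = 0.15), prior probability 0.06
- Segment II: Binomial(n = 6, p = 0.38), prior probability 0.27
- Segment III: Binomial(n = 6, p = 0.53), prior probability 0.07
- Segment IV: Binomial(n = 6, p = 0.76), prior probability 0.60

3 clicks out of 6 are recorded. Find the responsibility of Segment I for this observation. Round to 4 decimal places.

0.0148

Apply Bayes' rule: the posterior for each component is proportional to its prior times its likelihood at x.
Component likelihoods at x = 3 clicks out of 6:
  p_I = C(6,3)·0.15^3·0.85^3 = 20·0.003375·0.614125 = 0.0414534
  p_II = C(6,3)·0.38^3·0.62^3 = 20·0.054872·0.238328 = 0.261551
  p_III = C(6,3)·0.53^3·0.47^3 = 20·0.148877·0.103823 = 0.309137
  p_IV = C(6,3)·0.76^3·0.24^3 = 20·0.438976·0.013824 = 0.121368
Unnormalised posteriors:
  π_I·p_I = 0.06 × 0.0414534 = 0.00248721
  π_II·p_II = 0.27 × 0.261551 = 0.0706187
  π_III·p_III = 0.07 × 0.309137 = 0.0216396
  π_IV·p_IV = 0.60 × 0.121368 = 0.0728209
Evidence: 0.00248721 + 0.0706187 + 0.0216396 + 0.0728209 = 0.167566
P(Segment I | data) = 0.00248721 / 0.167566 ≈ 0.0148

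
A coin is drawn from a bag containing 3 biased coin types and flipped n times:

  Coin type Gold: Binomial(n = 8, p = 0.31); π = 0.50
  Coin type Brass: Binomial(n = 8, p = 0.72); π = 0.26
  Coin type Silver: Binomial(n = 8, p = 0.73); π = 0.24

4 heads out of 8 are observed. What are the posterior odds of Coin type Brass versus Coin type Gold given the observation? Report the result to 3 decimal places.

0.410

Since P(k|x) ∝ π_k f_k(x), the posterior odds are π_i f_i(x) / (π_j f_j(x)).
Binomial probabilities:
  p_Gold = C(8,4)·0.31^4·0.69^4 = 70·0.00923521·0.226671 = 0.146535
  p_Brass = C(8,4)·0.72^4·0.28^4 = 70·0.268739·0.00614656 = 0.115627
  p_Silver = C(8,4)·0.73^4·0.27^4 = 70·0.283982·0.00531441 = 0.105644
0.0300631 / 0.0732675 ≈ 0.410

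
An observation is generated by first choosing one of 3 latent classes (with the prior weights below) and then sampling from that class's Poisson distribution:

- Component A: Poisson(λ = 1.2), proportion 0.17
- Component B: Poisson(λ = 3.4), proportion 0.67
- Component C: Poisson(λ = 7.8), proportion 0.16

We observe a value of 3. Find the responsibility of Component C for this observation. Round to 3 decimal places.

0.031

Posterior ∝ prior × likelihood, so P(k | x) ∝ π_k f_k(x); normalise over all components.
Evaluate each component's likelihood at the observed value:
  L_A = e^(−1.2)·1.2^3/3! = 0.0867439
  L_B = e^(−3.4)·3.4^3/3! = 0.218617
  L_C = e^(−7.8)·7.8^3/3! = 0.0324068
Unnormalised posteriors:
  π_A·L_A = 0.17 × 0.0867439 = 0.0147465
  π_B·L_B = 0.67 × 0.218617 = 0.146474
  π_C·L_C = 0.16 × 0.0324068 = 0.00518508
Sum: 0.0147465 + 0.146474 + 0.00518508 = 0.166405
P(Component C | x) ≈ 0.031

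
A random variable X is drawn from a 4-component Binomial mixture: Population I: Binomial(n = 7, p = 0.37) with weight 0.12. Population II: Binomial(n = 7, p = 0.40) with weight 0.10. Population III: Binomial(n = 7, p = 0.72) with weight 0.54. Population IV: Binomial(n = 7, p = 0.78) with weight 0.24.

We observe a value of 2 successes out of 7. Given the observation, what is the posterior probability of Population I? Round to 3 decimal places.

By Bayes' theorem, P(k | x) = π_k f_k(x) / Σ_j π_j f_j(x).
Evaluate each component's likelihood at the observed value:
  f_I = C(7,2)·0.37^2·0.63^5 = 21·0.1369·0.0992437 = 0.285316
  f_II = C(7,2)·0.40^2·0.60^5 = 21·0.16·0.07776 = 0.261274
  f_III = C(7,2)·0.72^2·0.28^5 = 21·0.5184·0.00172104 = 0.0187359
  f_IV = C(7,2)·0.78^2·0.22^5 = 21·0.6084·0.000515363 = 0.00658449
Unnormalised posteriors:
  π_I·f_I = 0.12 × 0.285316 = 0.0342379
  π_II·f_II = 0.10 × 0.261274 = 0.0261274
  π_III·f_III = 0.54 × 0.0187359 = 0.0101174
  π_IV·f_IV = 0.24 × 0.00658449 = 0.00158028
Sum: 0.0342379 + 0.0261274 + 0.0101174 + 0.00158028 = 0.0720629
Responsibility of Population I: 0.0342379 / 0.0720629 ≈ 0.475

0.475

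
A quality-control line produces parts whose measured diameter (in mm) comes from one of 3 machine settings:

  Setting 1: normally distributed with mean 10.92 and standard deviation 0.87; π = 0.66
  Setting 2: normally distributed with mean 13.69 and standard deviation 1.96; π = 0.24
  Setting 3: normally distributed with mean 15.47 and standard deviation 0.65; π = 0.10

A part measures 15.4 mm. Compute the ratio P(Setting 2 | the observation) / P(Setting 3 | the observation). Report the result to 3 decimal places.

0.547

Since P(k|x) ∝ w_k f_k(x), the posterior odds are w_i f_i(x) / (w_j f_j(x)).
Component likelihoods at x = 15.4 mm:
  f_1 = (1/(0.87·√(2π)))·exp(−(15.4−10.92)²/(2·0.87²)) = 0.458554·exp(-13.25829) = 8.0055e-07
  f_2 = (1/(1.96·√(2π)))·exp(−(15.4−13.69)²/(2·1.96²)) = 0.203542·exp(-0.38058) = 0.139113
  f_3 = (1/(0.65·√(2π)))·exp(−(15.4−15.47)²/(2·0.65²)) = 0.613757·exp(-0.00580) = 0.610209
Odds = (0.24/0.10) × (0.139113/0.610209) = 2.4 × 0.227977 ≈ 0.547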